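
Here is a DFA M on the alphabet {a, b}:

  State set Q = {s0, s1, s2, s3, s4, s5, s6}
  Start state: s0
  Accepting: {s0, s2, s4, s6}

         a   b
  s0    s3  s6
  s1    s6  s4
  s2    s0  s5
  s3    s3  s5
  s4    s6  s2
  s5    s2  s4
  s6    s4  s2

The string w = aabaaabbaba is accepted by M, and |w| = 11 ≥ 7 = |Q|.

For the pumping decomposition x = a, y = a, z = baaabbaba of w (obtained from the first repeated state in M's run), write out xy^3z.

xy^3z = a·a·a·a·baaabbaba = aaaabaaabbaba.
Reading y = a takes M from s3 back to s3, so after x·y·y·y the machine is still in s3, and z then leads to the accepting state s0. Hence aaaabaaabbaba ∈ L(M).

aaaabaaabbaba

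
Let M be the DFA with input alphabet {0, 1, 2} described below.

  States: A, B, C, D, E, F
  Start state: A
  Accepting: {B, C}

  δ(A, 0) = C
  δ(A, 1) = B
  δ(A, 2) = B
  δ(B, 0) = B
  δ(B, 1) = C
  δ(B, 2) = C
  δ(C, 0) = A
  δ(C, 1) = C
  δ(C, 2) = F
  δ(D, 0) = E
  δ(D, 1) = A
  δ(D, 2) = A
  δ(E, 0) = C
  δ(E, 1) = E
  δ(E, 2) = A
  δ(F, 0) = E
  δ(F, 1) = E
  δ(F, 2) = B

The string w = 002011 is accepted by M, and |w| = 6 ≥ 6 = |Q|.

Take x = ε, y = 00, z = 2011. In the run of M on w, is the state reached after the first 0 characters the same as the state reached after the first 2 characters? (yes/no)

State sequence: A -0-> C -0-> A

After x (step 0): A. After xy (step 2): A.
They match, so y = 00 drives M around a cycle from A back to itself; pumping y any number of times keeps M in A before reading z, and xyⁱz ∈ L(M) for every i ≥ 0.

yes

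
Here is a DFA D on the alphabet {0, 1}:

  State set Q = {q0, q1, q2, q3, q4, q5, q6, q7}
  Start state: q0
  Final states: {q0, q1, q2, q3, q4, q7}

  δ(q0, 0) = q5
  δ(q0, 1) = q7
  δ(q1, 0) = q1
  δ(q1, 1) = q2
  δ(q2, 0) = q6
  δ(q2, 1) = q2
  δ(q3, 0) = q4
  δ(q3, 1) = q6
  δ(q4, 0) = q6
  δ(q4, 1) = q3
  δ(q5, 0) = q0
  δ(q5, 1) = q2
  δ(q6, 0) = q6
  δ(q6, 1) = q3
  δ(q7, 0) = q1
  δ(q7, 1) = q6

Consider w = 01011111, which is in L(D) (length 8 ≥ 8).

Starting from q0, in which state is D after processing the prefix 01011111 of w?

q3

Run of D on the first 8 characters of w = 0 1 0 1 1 1 1 1:
  step 0: q0  (start)
  step 1: q5  (read 0: q0→q5)
  step 2: q2  (read 1: q5→q2)
  step 3: q6  (read 0: q2→q6)
  step 4: q3  (read 1: q6→q3)
  step 5: q6  (read 1: q3→q6)
  step 6: q3  (read 1: q6→q3)
  step 7: q6  (read 1: q3→q6)
  step 8: q3  (read 1: q6→q3)

After reading 8 characters, D is in state q3.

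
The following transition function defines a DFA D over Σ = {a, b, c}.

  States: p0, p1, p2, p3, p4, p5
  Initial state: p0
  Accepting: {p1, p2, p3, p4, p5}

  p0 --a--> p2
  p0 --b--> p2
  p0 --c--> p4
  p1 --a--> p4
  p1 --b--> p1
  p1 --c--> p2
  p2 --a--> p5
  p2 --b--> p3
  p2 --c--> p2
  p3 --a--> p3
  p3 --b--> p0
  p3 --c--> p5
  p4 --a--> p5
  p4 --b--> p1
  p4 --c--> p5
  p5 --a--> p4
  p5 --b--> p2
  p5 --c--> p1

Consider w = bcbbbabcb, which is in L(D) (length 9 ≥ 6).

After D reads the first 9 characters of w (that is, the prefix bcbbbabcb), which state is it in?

State sequence: p0 -b-> p2 -c-> p2 -b-> p3 -b-> p0 -b-> p2 -a-> p5 -b-> p2 -c-> p2 -b-> p3

After reading 9 characters, D is in state p3.

p3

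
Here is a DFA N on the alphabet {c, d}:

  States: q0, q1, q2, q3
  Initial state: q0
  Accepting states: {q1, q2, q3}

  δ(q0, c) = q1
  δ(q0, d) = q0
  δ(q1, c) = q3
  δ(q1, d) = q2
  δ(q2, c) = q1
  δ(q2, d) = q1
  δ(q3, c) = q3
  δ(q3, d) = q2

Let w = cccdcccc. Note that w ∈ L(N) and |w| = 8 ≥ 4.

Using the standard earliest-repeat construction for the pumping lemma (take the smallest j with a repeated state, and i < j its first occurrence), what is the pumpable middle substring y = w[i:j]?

State sequence: q0 -c-> q1 -c-> q3 -c-> q3 -d-> q2 -c-> q1 -c-> q3 -c-> q3 -c-> q3
First repeat at step 3: q3 was already visited.

So i = 2, j = 3, giving x = w[0:2] = cc, y = w[2:3] = c, z = w[3:8] = dcccc.
Check: |xy| = 3 ≤ 4 and |y| = 1 ≥ 1. Reading y takes N from q3 back to q3, so every xyⁱz is accepted.
Since N has 4 states, any run of length ≥ 4 visits 4+1 states, so by pigeonhole some state repeats within the first 4 steps — that repeat gives the pumpable loop.

c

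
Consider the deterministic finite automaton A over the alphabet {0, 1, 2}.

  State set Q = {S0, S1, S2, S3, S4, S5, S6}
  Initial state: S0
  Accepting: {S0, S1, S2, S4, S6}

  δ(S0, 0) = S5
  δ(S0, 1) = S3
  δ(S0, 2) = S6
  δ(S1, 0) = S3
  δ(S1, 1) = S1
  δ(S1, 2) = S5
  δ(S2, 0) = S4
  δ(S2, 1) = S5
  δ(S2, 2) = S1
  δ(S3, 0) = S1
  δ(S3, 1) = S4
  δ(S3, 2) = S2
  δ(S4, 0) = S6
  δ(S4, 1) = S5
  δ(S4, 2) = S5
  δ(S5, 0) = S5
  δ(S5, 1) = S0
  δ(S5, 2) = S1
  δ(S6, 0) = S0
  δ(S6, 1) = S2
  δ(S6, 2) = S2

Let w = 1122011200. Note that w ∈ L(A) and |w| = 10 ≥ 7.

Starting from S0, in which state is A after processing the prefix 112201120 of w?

S3

State sequence: S0 -1-> S3 -1-> S4 -2-> S5 -2-> S1 -0-> S3 -1-> S4 -1-> S5 -2-> S1 -0-> S3

After reading 9 characters, A is in state S3.
(This kind of state-tracing is the core of the pumping-lemma construction: with 7 states, pigeonhole forces a repeat within the first 7 steps.)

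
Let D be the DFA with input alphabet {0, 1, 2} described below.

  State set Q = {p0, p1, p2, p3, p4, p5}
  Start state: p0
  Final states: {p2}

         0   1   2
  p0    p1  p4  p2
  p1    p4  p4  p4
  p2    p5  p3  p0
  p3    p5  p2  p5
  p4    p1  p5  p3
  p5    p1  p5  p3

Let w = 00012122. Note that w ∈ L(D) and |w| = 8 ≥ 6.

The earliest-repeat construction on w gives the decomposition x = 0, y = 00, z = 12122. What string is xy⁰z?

012122

xy⁰z = xz = 0·12122 = 012122.
Reading y = 00 takes D from p1 back to p1, so after x the machine is still in p1, and z then leads to the accepting state p2. Hence 012122 ∈ L(D).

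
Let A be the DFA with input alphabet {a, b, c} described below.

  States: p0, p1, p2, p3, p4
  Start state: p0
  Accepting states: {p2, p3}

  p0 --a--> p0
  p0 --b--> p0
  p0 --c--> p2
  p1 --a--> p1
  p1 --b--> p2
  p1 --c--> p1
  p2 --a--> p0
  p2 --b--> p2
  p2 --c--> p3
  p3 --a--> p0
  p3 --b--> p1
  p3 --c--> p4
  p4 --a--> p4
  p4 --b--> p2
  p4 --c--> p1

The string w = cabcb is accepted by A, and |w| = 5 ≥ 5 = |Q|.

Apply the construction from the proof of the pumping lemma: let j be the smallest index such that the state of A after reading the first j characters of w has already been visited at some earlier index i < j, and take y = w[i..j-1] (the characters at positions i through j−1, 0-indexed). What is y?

State sequence: p0 -c-> p2 -a-> p0 -b-> p0 -c-> p2 -b-> p2
First repeat at step 2: p0 was already visited.

So i = 0, j = 2, giving x = w[0:0] = ε, y = w[0:2] = ca, z = w[2:5] = bcb.
Check: |xy| = 2 ≤ 5 and |y| = 2 ≥ 1. Reading y takes A from p0 back to p0, so every xyⁱz is accepted.

ca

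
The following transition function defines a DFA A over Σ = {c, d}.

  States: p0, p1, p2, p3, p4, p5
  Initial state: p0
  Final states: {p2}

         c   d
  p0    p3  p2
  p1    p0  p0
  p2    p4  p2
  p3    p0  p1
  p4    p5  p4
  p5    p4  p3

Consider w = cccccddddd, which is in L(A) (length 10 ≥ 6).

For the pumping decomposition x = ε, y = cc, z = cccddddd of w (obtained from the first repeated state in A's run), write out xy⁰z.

xy⁰z = xz = ε·cccddddd = cccddddd.
Reading y = cc takes A from p0 back to p0, so after x the machine is still in p0, and z then leads to the accepting state p2. Hence cccddddd ∈ L(A).

cccddddd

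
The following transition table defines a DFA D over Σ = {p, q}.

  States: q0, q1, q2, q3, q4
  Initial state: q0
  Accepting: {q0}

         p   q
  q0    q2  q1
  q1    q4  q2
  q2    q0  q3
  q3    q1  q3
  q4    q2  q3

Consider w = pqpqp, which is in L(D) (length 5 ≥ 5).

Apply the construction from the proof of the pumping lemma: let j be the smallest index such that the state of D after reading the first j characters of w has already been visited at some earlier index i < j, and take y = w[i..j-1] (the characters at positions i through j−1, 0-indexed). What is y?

State sequence: q0 -p-> q2 -q-> q3 -p-> q1 -q-> q2 -p-> q0
First repeat at step 4: q2 was already visited.

So i = 1, j = 4, giving x = w[0:1] = p, y = w[1:4] = qpq, z = w[4:5] = p.
Check: |xy| = 4 ≤ 5 and |y| = 3 ≥ 1. Reading y takes D from q2 back to q2, so every xyⁱz is accepted.

qpq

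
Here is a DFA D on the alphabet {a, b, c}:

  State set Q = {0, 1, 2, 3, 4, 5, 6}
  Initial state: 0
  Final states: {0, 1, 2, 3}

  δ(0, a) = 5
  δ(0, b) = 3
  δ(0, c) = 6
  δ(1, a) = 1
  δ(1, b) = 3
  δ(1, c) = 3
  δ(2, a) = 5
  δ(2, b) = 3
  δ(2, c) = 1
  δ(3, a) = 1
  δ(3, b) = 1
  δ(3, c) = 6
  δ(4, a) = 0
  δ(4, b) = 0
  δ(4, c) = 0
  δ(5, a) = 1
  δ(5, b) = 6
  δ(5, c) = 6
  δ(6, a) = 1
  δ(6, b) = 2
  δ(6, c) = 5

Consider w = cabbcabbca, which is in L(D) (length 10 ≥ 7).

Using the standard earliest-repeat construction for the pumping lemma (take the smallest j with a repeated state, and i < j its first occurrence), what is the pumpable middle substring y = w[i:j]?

Run of D on w = c a b b c a b b c a:
  step 0: 0  (start)
  step 1: 6  (read c: 0→6)
  step 2: 1  (read a: 6→1)
  step 3: 3  (read b: 1→3)
  step 4: 1  (read b: 3→1)   ← first repeat (1 seen earlier)
  step 5: 3  (read c: 1→3)
  step 6: 1  (read a: 3→1)
  step 7: 3  (read b: 1→3)
  step 8: 1  (read b: 3→1)
  step 9: 3  (read c: 1→3)
  step 10: 1  (read a: 3→1)

So i = 2, j = 4, giving x = w[0:2] = ca, y = w[2:4] = bb, z = w[4:10] = cabbca.
Check: |xy| = 4 ≤ 7 and |y| = 2 ≥ 1. Reading y takes D from 1 back to 1, so every xyⁱz is accepted.
The DFA has 7 states, so the proof of the pumping lemma guarantees a repeated state among the first 7+1 visited; the segment between the two visits is the pumpable y.

bb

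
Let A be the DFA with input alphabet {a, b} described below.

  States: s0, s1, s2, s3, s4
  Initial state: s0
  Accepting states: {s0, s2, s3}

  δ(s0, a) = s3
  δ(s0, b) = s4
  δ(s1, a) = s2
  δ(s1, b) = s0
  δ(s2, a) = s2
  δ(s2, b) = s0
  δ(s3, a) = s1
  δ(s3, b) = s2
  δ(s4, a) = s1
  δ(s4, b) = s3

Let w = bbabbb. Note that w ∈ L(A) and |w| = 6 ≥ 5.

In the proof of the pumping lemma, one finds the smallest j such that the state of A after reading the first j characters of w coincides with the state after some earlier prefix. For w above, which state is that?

s0

Run of A on w = b b a b b b:
  step 0: s0  (start)
  step 1: s4  (read b: s0→s4)
  step 2: s3  (read b: s4→s3)
  step 3: s1  (read a: s3→s1)
  step 4: s0  (read b: s1→s0)   ← first repeat (s0 seen earlier)
  step 5: s4  (read b: s0→s4)
  step 6: s3  (read b: s4→s3)

The earliest repeat is at step j = 4: A is in s0, which it already visited at step i = 0.
With |Q| = 5, pigeonhole forces a state repeat no later than step 5; the substring read between the first and second visits to that state can be pumped.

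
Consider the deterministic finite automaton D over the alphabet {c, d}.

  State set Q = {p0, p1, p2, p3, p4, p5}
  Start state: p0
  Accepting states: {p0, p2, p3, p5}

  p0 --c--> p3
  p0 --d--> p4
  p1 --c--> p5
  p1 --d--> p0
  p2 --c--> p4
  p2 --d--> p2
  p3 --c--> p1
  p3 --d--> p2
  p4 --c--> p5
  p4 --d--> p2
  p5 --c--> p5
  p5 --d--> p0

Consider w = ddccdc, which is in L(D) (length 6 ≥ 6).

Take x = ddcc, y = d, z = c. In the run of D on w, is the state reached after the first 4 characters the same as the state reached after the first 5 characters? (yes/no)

State sequence: p0 -d-> p4 -d-> p2 -c-> p4 -c-> p5 -d-> p0

After x (step 4): p5. After xy (step 5): p0.
They differ (p5 ≠ p0), so y is not a cycle from the state after x; this split is not the one the pumping-lemma construction produces, and pumping y need not keep the string in L(D).

no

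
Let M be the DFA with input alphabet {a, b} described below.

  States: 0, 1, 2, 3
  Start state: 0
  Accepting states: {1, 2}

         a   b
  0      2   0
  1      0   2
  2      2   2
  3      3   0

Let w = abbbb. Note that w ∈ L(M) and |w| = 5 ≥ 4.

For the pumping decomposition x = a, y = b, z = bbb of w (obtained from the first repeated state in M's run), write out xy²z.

abbbbb

xy^2z = a·b·b·bbb = abbbbb.
Reading y = b takes M from 2 back to 2, so after x·y·y the machine is still in 2, and z then leads to the accepting state 2. Hence abbbbb ∈ L(M).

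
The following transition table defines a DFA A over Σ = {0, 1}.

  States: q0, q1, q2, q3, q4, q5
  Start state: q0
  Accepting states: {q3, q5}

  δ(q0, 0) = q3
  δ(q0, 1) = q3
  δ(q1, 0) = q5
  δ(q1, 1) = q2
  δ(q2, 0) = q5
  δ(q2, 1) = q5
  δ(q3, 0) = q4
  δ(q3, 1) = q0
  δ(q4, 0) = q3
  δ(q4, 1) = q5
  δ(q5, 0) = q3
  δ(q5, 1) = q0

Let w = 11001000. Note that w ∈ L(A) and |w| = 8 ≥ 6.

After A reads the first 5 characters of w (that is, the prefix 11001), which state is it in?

q5

Run of A on the first 5 characters of w = 1 1 0 0 1:
  step 0: q0  (start)
  step 1: q3  (read 1: q0→q3)
  step 2: q0  (read 1: q3→q0)
  step 3: q3  (read 0: q0→q3)
  step 4: q4  (read 0: q3→q4)
  step 5: q5  (read 1: q4→q5)

After reading 5 characters, A is in state q5.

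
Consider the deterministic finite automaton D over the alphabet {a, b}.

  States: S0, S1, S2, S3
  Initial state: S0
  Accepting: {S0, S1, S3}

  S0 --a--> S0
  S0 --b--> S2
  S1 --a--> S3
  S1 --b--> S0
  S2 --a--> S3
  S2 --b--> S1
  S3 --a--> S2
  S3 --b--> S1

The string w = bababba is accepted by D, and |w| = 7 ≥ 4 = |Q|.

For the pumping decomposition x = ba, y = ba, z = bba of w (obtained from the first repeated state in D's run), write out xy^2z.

xy^2z = ba·ba·ba·bba = babababba.
Reading y = ba takes D from S3 back to S3, so after x·y·y the machine is still in S3, and z then leads to the accepting state S0. Hence babababba ∈ L(D).

babababba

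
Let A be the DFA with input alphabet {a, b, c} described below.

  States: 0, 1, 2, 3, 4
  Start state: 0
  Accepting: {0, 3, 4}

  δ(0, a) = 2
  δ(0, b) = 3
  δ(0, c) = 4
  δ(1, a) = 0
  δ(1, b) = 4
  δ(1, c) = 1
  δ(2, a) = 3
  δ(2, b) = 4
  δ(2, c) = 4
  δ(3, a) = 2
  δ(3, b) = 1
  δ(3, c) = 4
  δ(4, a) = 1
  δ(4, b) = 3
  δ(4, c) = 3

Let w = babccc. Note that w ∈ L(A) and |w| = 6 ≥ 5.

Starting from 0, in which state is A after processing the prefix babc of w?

Run of A on the first 4 characters of w = b a b c:
  step 0: 0  (start)
  step 1: 3  (read b: 0→3)
  step 2: 2  (read a: 3→2)
  step 3: 4  (read b: 2→4)
  step 4: 3  (read c: 4→3)

After reading 4 characters, A is in state 3.
(This kind of state-tracing is the core of the pumping-lemma construction: with 5 states, pigeonhole forces a repeat within the first 5 steps.)

3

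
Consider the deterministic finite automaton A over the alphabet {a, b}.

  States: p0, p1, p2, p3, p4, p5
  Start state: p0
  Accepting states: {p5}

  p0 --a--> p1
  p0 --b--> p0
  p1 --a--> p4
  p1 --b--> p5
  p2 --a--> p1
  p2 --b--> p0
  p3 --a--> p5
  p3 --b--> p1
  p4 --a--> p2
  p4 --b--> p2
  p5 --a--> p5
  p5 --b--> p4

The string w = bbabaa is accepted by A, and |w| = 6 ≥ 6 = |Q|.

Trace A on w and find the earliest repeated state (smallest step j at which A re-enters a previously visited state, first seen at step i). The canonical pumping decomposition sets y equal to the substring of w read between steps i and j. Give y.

b

State sequence: p0 -b-> p0 -b-> p0 -a-> p1 -b-> p5 -a-> p5 -a-> p5
First repeat at step 1: p0 was already visited.

So i = 0, j = 1, giving x = w[0:0] = ε, y = w[0:1] = b, z = w[1:6] = babaa.
Check: |xy| = 1 ≤ 6 and |y| = 1 ≥ 1. Reading y takes A from p0 back to p0, so every xyⁱz is accepted.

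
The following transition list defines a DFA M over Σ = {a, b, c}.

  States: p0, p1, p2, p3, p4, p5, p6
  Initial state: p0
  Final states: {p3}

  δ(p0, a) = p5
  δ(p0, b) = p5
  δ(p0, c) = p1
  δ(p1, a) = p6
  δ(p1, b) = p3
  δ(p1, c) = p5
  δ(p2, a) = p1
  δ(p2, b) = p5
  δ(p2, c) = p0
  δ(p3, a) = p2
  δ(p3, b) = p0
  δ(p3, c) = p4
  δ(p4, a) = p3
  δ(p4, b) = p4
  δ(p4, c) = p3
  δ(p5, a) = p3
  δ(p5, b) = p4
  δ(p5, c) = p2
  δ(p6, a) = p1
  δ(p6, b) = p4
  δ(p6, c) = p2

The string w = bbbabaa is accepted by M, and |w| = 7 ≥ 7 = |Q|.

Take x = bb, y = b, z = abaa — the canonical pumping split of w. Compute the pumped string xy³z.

xy^3z = bb·b·b·b·abaa = bbbbbabaa.
Reading y = b takes M from p4 back to p4, so after x·y·y·y the machine is still in p4, and z then leads to the accepting state p3. Hence bbbbbabaa ∈ L(M).

bbbbbabaa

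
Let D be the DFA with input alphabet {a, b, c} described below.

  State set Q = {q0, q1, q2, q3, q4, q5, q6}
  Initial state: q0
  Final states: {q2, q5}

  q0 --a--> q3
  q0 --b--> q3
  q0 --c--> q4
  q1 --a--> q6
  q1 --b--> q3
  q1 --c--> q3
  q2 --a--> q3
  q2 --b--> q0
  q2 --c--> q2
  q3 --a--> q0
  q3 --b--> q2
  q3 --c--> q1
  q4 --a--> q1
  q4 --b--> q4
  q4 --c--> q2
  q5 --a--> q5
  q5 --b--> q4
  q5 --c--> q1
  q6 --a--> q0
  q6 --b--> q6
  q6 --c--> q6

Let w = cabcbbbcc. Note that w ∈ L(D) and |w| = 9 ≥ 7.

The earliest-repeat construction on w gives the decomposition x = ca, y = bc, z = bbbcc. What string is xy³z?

xy^3z = ca·bc·bc·bc·bbbcc = cabcbcbcbbbcc.
Reading y = bc takes D from q1 back to q1, so after x·y·y·y the machine is still in q1, and z then leads to the accepting state q2. Hence cabcbcbcbbbcc ∈ L(D).

cabcbcbcbbbcc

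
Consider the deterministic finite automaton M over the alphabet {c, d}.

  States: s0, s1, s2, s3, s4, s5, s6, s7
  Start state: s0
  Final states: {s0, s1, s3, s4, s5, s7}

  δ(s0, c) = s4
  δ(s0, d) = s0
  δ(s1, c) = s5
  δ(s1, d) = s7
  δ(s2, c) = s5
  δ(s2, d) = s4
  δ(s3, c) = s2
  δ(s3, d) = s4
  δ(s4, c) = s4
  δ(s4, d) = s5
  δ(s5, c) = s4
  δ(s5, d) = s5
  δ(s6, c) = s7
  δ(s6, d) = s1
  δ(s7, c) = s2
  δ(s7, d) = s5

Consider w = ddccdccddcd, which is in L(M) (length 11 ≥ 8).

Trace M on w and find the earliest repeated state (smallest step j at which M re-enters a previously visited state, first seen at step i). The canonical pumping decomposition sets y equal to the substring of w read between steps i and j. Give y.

d

State sequence: s0 -d-> s0 -d-> s0 -c-> s4 -c-> s4 -d-> s5 -c-> s4 -c-> s4 -d-> s5 -d-> s5 -c-> s4 -d-> s5
First repeat at step 1: s0 was already visited.

So i = 0, j = 1, giving x = w[0:0] = ε, y = w[0:1] = d, z = w[1:11] = dccdccddcd.
Check: |xy| = 1 ≤ 8 and |y| = 1 ≥ 1. Reading y takes M from s0 back to s0, so every xyⁱz is accepted.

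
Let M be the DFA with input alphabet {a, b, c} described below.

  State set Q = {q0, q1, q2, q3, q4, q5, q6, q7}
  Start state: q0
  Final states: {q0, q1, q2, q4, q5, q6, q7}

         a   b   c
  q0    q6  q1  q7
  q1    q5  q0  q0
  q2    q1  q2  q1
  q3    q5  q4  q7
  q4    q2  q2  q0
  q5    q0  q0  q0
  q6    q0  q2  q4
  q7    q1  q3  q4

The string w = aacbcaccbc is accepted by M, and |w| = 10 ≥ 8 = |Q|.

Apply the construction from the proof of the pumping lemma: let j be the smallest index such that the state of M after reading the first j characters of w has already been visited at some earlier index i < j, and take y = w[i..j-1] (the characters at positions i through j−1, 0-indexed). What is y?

State sequence: q0 -a-> q6 -a-> q0 -c-> q7 -b-> q3 -c-> q7 -a-> q1 -c-> q0 -c-> q7 -b-> q3 -c-> q7
First repeat at step 2: q0 was already visited.

So i = 0, j = 2, giving x = w[0:0] = ε, y = w[0:2] = aa, z = w[2:10] = cbcaccbc.
Check: |xy| = 2 ≤ 8 and |y| = 2 ≥ 1. Reading y takes M from q0 back to q0, so every xyⁱz is accepted.

aa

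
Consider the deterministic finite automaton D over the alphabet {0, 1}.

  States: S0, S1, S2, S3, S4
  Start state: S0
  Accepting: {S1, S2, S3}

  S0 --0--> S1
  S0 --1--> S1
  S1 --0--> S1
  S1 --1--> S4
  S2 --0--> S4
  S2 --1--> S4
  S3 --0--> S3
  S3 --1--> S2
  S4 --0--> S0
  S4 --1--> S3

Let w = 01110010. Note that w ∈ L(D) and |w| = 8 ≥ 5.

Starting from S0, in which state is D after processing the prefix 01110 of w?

State sequence: S0 -0-> S1 -1-> S4 -1-> S3 -1-> S2 -0-> S4

After reading 5 characters, D is in state S4.

S4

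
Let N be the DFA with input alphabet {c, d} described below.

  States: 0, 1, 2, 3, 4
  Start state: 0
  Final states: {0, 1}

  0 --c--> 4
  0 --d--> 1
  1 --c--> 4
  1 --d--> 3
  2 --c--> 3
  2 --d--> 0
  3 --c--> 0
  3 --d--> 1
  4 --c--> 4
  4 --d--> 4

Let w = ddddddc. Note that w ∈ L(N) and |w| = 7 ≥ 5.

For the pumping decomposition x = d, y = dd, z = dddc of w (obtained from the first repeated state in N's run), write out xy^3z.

xy^3z = d·dd·dd·dd·dddc = ddddddddddc.
Reading y = dd takes N from 1 back to 1, so after x·y·y·y the machine is still in 1, and z then leads to the accepting state 0. Hence ddddddddddc ∈ L(N).

ddddddddddc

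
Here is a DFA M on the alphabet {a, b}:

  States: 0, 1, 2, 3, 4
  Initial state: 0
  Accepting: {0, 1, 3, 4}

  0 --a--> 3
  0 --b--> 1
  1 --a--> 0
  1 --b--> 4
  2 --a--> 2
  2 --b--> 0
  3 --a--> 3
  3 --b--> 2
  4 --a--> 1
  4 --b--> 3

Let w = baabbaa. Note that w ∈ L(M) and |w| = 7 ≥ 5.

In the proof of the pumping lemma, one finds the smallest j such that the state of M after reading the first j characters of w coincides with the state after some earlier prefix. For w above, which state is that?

State sequence: 0 -b-> 1 -a-> 0 -a-> 3 -b-> 2 -b-> 0 -a-> 3 -a-> 3
First repeat at step 2: 0 was already visited.

The earliest repeat is at step j = 2: M is in 0, which it already visited at step i = 0.

0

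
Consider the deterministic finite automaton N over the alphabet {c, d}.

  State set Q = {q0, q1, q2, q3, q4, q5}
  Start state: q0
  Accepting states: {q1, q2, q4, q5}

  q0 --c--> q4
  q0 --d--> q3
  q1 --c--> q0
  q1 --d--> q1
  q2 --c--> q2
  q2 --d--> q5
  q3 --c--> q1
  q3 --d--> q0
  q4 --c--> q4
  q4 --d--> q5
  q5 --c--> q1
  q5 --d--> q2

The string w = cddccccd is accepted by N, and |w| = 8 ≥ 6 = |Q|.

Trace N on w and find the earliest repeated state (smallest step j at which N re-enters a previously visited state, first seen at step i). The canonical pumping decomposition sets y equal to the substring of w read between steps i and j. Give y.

Run of N on w = c d d c c c c d:
  step 0: q0  (start)
  step 1: q4  (read c: q0→q4)
  step 2: q5  (read d: q4→q5)
  step 3: q2  (read d: q5→q2)
  step 4: q2  (read c: q2→q2)   ← first repeat (q2 seen earlier)
  step 5: q2  (read c: q2→q2)
  step 6: q2  (read c: q2→q2)
  step 7: q2  (read c: q2→q2)
  step 8: q5  (read d: q2→q5)

So i = 3, j = 4, giving x = w[0:3] = cdd, y = w[3:4] = c, z = w[4:8] = cccd.
Check: |xy| = 4 ≤ 6 and |y| = 1 ≥ 1. Reading y takes N from q2 back to q2, so every xyⁱz is accepted.

c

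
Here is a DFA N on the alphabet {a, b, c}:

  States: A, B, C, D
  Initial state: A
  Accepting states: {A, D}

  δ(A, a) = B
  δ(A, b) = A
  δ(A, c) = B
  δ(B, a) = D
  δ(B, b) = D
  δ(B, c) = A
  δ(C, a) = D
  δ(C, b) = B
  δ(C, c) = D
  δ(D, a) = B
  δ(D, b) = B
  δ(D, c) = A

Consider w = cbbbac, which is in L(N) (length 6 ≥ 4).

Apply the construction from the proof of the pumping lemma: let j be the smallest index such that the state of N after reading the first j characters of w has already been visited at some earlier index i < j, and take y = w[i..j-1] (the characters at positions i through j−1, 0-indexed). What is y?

Run of N on w = c b b b a c:
  step 0: A  (start)
  step 1: B  (read c: A→B)
  step 2: D  (read b: B→D)
  step 3: B  (read b: D→B)   ← first repeat (B seen earlier)
  step 4: D  (read b: B→D)
  step 5: B  (read a: D→B)
  step 6: A  (read c: B→A)

So i = 1, j = 3, giving x = w[0:1] = c, y = w[1:3] = bb, z = w[3:6] = bac.
Check: |xy| = 3 ≤ 4 and |y| = 2 ≥ 1. Reading y takes N from B back to B, so every xyⁱz is accepted.

bb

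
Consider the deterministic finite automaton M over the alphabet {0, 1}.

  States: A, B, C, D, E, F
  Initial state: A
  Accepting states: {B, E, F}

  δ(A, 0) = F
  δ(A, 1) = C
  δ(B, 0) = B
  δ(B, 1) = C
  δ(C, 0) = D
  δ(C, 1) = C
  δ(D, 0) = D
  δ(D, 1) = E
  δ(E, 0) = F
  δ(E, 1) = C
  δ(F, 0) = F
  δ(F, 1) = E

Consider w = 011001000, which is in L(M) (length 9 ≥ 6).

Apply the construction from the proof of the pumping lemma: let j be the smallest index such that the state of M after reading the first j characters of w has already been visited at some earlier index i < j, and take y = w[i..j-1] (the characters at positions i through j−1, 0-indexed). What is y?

0

Run of M on w = 0 1 1 0 0 1 0 0 0:
  step 0: A  (start)
  step 1: F  (read 0: A→F)
  step 2: E  (read 1: F→E)
  step 3: C  (read 1: E→C)
  step 4: D  (read 0: C→D)
  step 5: D  (read 0: D→D)   ← first repeat (D seen earlier)
  step 6: E  (read 1: D→E)
  step 7: F  (read 0: E→F)
  step 8: F  (read 0: F→F)
  step 9: F  (read 0: F→F)

So i = 4, j = 5, giving x = w[0:4] = 0110, y = w[4:5] = 0, z = w[5:9] = 1000.
Check: |xy| = 5 ≤ 6 and |y| = 1 ≥ 1. Reading y takes M from D back to D, so every xyⁱz is accepted.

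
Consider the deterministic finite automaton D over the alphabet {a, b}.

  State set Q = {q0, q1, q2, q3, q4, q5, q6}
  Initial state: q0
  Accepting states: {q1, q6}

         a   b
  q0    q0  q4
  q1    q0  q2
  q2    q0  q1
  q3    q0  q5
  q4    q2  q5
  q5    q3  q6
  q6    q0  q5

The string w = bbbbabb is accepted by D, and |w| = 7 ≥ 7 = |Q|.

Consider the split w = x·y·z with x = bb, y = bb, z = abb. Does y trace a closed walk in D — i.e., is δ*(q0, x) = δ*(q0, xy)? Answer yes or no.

Run of D on the first 4 characters of w = b b b b:
  step 0: q0  (start)
  step 1: q4  (read b: q0→q4)
  step 2: q5  (read b: q4→q5)
  step 3: q6  (read b: q5→q6)
  step 4: q5  (read b: q6→q5)

After x (step 2): q5. After xy (step 4): q5.
They match, so y = bb drives D around a cycle from q5 back to itself; pumping y any number of times keeps D in q5 before reading z, and xyⁱz ∈ L(D) for every i ≥ 0.

yes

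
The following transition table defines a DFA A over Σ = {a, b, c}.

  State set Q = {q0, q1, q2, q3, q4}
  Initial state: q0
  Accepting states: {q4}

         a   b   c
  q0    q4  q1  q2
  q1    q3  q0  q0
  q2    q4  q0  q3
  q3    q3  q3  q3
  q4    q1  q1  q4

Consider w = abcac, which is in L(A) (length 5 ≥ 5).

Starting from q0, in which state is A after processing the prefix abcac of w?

Run of A on the first 5 characters of w = a b c a c:
  step 0: q0  (start)
  step 1: q4  (read a: q0→q4)
  step 2: q1  (read b: q4→q1)
  step 3: q0  (read c: q1→q0)
  step 4: q4  (read a: q0→q4)
  step 5: q4  (read c: q4→q4)

After reading 5 characters, A is in state q4.
(This kind of state-tracing is the core of the pumping-lemma construction: with 5 states, pigeonhole forces a repeat within the first 5 steps.)

q4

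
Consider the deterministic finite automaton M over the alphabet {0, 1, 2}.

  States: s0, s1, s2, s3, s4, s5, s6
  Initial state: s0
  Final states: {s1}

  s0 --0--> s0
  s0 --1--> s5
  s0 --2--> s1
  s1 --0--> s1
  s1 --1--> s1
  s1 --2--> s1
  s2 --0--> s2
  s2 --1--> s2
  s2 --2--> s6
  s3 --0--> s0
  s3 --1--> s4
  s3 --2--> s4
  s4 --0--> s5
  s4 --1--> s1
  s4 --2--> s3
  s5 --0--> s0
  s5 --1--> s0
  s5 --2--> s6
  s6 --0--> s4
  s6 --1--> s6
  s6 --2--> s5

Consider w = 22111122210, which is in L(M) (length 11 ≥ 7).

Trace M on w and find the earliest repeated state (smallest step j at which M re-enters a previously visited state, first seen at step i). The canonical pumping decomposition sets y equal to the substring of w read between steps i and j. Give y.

Run of M on w = 2 2 1 1 1 1 2 2 2 1 0:
  step 0: s0  (start)
  step 1: s1  (read 2: s0→s1)
  step 2: s1  (read 2: s1→s1)   ← first repeat (s1 seen earlier)
  step 3: s1  (read 1: s1→s1)
  step 4: s1  (read 1: s1→s1)
  step 5: s1  (read 1: s1→s1)
  step 6: s1  (read 1: s1→s1)
  step 7: s1  (read 2: s1→s1)
  step 8: s1  (read 2: s1→s1)
  step 9: s1  (read 2: s1→s1)
  step 10: s1  (read 1: s1→s1)
  step 11: s1  (read 0: s1→s1)

So i = 1, j = 2, giving x = w[0:1] = 2, y = w[1:2] = 2, z = w[2:11] = 111122210.
Check: |xy| = 2 ≤ 7 and |y| = 1 ≥ 1. Reading y takes M from s1 back to s1, so every xyⁱz is accepted.

2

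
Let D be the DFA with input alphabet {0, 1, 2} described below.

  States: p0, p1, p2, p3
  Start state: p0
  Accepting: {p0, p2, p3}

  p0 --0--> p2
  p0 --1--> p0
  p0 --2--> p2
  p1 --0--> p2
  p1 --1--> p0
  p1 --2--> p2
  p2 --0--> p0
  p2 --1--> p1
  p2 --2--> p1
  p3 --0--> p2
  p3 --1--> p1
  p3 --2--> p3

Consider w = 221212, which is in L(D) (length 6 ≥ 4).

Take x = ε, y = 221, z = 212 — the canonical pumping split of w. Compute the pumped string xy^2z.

xy^2z = ε·221·221·212 = 221221212.
Reading y = 221 takes D from p0 back to p0, so after x·y·y the machine is still in p0, and z then leads to the accepting state p2. Hence 221221212 ∈ L(D).

221221212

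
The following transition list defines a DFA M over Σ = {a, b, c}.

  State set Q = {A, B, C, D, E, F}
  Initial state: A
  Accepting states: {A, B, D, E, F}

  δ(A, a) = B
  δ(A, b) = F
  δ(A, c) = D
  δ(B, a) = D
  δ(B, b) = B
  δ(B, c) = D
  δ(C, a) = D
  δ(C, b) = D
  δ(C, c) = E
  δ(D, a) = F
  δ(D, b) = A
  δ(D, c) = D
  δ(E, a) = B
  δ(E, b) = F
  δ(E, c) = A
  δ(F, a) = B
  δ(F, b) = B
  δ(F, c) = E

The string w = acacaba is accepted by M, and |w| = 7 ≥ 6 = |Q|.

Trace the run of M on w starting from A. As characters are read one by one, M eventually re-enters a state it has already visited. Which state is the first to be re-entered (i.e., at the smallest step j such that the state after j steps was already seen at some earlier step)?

B

Run of M on w = a c a c a b a:
  step 0: A  (start)
  step 1: B  (read a: A→B)
  step 2: D  (read c: B→D)
  step 3: F  (read a: D→F)
  step 4: E  (read c: F→E)
  step 5: B  (read a: E→B)   ← first repeat (B seen earlier)
  step 6: B  (read b: B→B)
  step 7: D  (read a: B→D)

The earliest repeat is at step j = 5: M is in B, which it already visited at step i = 1.
Pumping length from the standard proof: p = 6 (the number of states). The repeated state found above gives |xy| = j ≤ 6 and |y| = j − i ≥ 1.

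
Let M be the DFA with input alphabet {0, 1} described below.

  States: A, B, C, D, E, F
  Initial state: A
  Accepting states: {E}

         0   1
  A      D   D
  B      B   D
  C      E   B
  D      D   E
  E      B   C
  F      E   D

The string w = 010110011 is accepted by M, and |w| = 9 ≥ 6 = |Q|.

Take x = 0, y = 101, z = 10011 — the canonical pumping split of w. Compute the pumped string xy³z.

xy^3z = 0·101·101·101·10011 = 010110110110011.
Reading y = 101 takes M from D back to D, so after x·y·y·y the machine is still in D, and z then leads to the accepting state E. Hence 010110110110011 ∈ L(M).

010110110110011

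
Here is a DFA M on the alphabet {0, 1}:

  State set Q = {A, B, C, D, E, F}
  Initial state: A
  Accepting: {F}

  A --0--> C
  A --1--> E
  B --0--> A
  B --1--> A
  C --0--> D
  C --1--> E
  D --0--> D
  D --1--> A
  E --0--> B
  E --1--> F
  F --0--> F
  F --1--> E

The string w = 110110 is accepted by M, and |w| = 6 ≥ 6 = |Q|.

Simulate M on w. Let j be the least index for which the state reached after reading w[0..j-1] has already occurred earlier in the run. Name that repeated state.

State sequence: A -1-> E -1-> F -0-> F -1-> E -1-> F -0-> F
First repeat at step 3: F was already visited.

The earliest repeat is at step j = 3: M is in F, which it already visited at step i = 2.
The DFA has 6 states, so the proof of the pumping lemma guarantees a repeated state among the first 6+1 visited; the segment between the two visits is the pumpable y.

F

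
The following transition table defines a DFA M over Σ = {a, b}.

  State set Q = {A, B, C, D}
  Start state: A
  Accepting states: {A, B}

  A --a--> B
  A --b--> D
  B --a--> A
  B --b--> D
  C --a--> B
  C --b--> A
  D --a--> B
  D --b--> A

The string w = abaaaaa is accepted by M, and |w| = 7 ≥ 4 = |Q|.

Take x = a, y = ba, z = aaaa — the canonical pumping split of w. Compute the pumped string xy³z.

xy^3z = a·ba·ba·ba·aaaa = abababaaaaa.
Reading y = ba takes M from B back to B, so after x·y·y·y the machine is still in B, and z then leads to the accepting state B. Hence abababaaaaa ∈ L(M).

abababaaaaa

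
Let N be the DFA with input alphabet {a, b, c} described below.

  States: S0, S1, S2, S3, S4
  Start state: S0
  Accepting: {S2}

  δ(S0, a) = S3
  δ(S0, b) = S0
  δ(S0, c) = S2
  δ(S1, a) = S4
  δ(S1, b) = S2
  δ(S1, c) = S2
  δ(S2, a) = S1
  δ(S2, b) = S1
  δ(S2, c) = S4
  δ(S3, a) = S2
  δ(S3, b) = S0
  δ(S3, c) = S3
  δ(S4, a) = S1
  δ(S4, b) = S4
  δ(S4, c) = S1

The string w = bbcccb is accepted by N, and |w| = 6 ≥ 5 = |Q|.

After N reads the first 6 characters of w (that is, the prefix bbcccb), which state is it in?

Run of N on the first 6 characters of w = b b c c c b:
  step 0: S0  (start)
  step 1: S0  (read b: S0→S0)
  step 2: S0  (read b: S0→S0)
  step 3: S2  (read c: S0→S2)
  step 4: S4  (read c: S2→S4)
  step 5: S1  (read c: S4→S1)
  step 6: S2  (read b: S1→S2)

After reading 6 characters, N is in state S2.

S2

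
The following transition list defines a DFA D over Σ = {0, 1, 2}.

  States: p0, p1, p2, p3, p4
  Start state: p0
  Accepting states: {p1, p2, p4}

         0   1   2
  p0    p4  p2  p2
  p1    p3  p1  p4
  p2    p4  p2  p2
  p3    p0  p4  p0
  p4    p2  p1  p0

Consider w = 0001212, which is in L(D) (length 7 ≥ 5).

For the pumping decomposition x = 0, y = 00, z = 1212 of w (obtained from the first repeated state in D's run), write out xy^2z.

000001212

xy^2z = 0·00·00·1212 = 000001212.
Reading y = 00 takes D from p4 back to p4, so after x·y·y the machine is still in p4, and z then leads to the accepting state p4. Hence 000001212 ∈ L(D).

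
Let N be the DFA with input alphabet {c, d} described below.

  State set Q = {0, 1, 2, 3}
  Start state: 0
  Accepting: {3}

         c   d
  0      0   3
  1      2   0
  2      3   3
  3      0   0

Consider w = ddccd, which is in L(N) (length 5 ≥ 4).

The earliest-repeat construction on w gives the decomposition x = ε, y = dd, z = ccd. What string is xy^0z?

ccd

xy⁰z = xz = ε·ccd = ccd.
Reading y = dd takes N from 0 back to 0, so after x the machine is still in 0, and z then leads to the accepting state 3. Hence ccd ∈ L(N).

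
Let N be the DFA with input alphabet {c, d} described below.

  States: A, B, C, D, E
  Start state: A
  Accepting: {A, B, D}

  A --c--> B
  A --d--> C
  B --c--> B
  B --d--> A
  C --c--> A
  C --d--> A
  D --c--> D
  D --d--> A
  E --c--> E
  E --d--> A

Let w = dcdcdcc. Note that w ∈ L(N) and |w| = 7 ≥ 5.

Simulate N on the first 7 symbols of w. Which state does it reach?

Run of N on the first 7 characters of w = d c d c d c c:
  step 0: A  (start)
  step 1: C  (read d: A→C)
  step 2: A  (read c: C→A)
  step 3: C  (read d: A→C)
  step 4: A  (read c: C→A)
  step 5: C  (read d: A→C)
  step 6: A  (read c: C→A)
  step 7: B  (read c: A→B)

After reading 7 characters, N is in state B.

B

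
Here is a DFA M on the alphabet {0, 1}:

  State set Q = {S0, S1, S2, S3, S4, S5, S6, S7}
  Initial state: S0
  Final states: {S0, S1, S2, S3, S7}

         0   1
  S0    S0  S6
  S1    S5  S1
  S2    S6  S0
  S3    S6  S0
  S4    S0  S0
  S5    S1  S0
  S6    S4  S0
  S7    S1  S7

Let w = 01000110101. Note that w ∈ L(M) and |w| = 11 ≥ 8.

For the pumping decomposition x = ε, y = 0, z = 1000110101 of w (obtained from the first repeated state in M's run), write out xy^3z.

xy^3z = ε·0·0·0·1000110101 = 0001000110101.
Reading y = 0 takes M from S0 back to S0, so after x·y·y·y the machine is still in S0, and z then leads to the accepting state S0. Hence 0001000110101 ∈ L(M).

0001000110101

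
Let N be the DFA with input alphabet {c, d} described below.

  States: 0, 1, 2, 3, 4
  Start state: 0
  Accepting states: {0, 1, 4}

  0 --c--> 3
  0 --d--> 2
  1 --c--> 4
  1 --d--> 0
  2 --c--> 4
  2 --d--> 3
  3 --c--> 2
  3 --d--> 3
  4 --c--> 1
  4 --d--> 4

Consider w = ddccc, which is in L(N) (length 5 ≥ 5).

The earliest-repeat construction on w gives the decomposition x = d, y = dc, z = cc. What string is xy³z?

ddcdcdccc

xy^3z = d·dc·dc·dc·cc = ddcdcdccc.
Reading y = dc takes N from 2 back to 2, so after x·y·y·y the machine is still in 2, and z then leads to the accepting state 1. Hence ddcdcdccc ∈ L(N).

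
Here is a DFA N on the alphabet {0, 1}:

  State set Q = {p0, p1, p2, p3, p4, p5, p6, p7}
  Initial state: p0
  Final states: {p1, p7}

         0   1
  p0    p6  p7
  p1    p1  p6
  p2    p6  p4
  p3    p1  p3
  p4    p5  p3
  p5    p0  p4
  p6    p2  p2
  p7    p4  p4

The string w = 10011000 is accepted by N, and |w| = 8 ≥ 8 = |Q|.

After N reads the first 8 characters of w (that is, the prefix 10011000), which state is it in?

Run of N on the first 8 characters of w = 1 0 0 1 1 0 0 0:
  step 0: p0  (start)
  step 1: p7  (read 1: p0→p7)
  step 2: p4  (read 0: p7→p4)
  step 3: p5  (read 0: p4→p5)
  step 4: p4  (read 1: p5→p4)
  step 5: p3  (read 1: p4→p3)
  step 6: p1  (read 0: p3→p1)
  step 7: p1  (read 0: p1→p1)
  step 8: p1  (read 0: p1→p1)

After reading 8 characters, N is in state p1.

p1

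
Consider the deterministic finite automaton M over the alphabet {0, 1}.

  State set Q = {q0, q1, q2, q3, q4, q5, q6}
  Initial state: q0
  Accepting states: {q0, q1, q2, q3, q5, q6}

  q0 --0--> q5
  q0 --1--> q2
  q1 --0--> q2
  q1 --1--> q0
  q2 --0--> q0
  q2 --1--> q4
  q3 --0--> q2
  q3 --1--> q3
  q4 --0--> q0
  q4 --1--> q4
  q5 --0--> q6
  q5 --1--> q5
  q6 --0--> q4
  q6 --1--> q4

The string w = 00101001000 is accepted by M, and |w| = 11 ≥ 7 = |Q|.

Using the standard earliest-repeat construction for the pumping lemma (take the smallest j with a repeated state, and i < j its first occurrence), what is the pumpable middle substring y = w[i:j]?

0010

Run of M on w = 0 0 1 0 1 0 0 1 0 0 0:
  step 0: q0  (start)
  step 1: q5  (read 0: q0→q5)
  step 2: q6  (read 0: q5→q6)
  step 3: q4  (read 1: q6→q4)
  step 4: q0  (read 0: q4→q0)   ← first repeat (q0 seen earlier)
  step 5: q2  (read 1: q0→q2)
  step 6: q0  (read 0: q2→q0)
  step 7: q5  (read 0: q0→q5)
  step 8: q5  (read 1: q5→q5)
  step 9: q6  (read 0: q5→q6)
  step 10: q4  (read 0: q6→q4)
  step 11: q0  (read 0: q4→q0)

So i = 0, j = 4, giving x = w[0:0] = ε, y = w[0:4] = 0010, z = w[4:11] = 1001000.
Check: |xy| = 4 ≤ 7 and |y| = 4 ≥ 1. Reading y takes M from q0 back to q0, so every xyⁱz is accepted.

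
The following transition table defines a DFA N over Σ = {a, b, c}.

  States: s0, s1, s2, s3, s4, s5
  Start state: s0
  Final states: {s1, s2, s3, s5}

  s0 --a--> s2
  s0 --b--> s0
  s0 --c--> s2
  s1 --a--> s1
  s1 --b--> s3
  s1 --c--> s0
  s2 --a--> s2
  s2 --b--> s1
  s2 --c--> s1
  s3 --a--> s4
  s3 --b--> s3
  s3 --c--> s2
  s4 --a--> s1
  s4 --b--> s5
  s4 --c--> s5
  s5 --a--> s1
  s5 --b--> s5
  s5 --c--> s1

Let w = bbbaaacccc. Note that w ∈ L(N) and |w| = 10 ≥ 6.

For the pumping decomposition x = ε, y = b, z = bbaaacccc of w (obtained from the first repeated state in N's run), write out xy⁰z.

bbaaacccc

xy⁰z = xz = ε·bbaaacccc = bbaaacccc.
Reading y = b takes N from s0 back to s0, so after x the machine is still in s0, and z then leads to the accepting state s1. Hence bbaaacccc ∈ L(N).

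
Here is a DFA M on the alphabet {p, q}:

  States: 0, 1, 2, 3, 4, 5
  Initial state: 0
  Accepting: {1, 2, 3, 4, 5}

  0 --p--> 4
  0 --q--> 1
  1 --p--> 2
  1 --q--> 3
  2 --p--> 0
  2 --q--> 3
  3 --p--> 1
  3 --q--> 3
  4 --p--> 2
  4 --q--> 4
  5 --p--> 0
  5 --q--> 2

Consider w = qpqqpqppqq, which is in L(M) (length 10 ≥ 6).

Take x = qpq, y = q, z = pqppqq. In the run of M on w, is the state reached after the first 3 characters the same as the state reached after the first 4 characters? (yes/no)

State sequence: 0 -q-> 1 -p-> 2 -q-> 3 -q-> 3

After x (step 3): 3. After xy (step 4): 3.
They match, so y = q drives M around a cycle from 3 back to itself; pumping y any number of times keeps M in 3 before reading z, and xyⁱz ∈ L(M) for every i ≥ 0.

yes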